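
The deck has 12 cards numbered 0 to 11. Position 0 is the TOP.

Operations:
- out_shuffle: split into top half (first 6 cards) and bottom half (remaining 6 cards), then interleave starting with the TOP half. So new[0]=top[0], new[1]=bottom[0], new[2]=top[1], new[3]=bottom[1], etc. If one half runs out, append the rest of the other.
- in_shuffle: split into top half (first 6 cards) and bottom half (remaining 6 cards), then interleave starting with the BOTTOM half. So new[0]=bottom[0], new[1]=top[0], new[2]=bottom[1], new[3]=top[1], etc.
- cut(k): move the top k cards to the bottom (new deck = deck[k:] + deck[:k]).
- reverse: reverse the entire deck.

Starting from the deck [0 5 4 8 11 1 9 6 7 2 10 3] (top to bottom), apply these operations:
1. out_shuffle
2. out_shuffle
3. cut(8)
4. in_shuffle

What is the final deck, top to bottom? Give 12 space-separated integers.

After op 1 (out_shuffle): [0 9 5 6 4 7 8 2 11 10 1 3]
After op 2 (out_shuffle): [0 8 9 2 5 11 6 10 4 1 7 3]
After op 3 (cut(8)): [4 1 7 3 0 8 9 2 5 11 6 10]
After op 4 (in_shuffle): [9 4 2 1 5 7 11 3 6 0 10 8]

Answer: 9 4 2 1 5 7 11 3 6 0 10 8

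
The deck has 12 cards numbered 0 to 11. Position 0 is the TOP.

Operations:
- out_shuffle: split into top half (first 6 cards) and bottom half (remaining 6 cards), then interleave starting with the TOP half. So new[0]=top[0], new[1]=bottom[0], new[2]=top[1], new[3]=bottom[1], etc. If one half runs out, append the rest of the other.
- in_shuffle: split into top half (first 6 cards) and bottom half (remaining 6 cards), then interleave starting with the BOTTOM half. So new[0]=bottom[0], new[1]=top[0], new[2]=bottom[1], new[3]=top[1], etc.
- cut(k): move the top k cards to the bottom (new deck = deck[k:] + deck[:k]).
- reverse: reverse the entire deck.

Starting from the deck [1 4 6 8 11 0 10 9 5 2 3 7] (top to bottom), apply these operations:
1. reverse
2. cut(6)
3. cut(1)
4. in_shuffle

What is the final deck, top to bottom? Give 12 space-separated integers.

Answer: 3 11 2 8 5 6 9 4 10 1 0 7

Derivation:
After op 1 (reverse): [7 3 2 5 9 10 0 11 8 6 4 1]
After op 2 (cut(6)): [0 11 8 6 4 1 7 3 2 5 9 10]
After op 3 (cut(1)): [11 8 6 4 1 7 3 2 5 9 10 0]
After op 4 (in_shuffle): [3 11 2 8 5 6 9 4 10 1 0 7]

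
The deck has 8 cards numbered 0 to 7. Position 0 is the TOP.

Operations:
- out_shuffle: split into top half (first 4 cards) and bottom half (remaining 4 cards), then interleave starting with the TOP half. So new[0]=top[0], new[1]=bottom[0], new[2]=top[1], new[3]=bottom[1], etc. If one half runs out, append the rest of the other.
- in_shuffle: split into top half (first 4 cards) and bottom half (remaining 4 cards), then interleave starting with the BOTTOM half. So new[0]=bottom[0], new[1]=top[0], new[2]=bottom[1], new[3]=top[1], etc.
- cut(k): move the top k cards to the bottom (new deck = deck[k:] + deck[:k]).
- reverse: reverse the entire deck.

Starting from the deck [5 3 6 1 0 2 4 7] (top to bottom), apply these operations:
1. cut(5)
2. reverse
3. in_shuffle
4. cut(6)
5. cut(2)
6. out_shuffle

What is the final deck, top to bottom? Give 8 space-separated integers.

After op 1 (cut(5)): [2 4 7 5 3 6 1 0]
After op 2 (reverse): [0 1 6 3 5 7 4 2]
After op 3 (in_shuffle): [5 0 7 1 4 6 2 3]
After op 4 (cut(6)): [2 3 5 0 7 1 4 6]
After op 5 (cut(2)): [5 0 7 1 4 6 2 3]
After op 6 (out_shuffle): [5 4 0 6 7 2 1 3]

Answer: 5 4 0 6 7 2 1 3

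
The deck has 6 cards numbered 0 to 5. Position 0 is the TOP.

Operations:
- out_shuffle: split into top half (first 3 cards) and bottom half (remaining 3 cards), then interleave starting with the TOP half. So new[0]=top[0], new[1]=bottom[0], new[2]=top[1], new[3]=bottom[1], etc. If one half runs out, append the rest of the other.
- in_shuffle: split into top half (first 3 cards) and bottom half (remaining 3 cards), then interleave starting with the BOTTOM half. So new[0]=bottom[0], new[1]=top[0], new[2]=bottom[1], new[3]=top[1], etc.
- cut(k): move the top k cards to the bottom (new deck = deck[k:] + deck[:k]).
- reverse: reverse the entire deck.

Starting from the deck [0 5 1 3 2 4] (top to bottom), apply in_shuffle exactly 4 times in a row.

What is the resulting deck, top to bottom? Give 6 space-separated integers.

After op 1 (in_shuffle): [3 0 2 5 4 1]
After op 2 (in_shuffle): [5 3 4 0 1 2]
After op 3 (in_shuffle): [0 5 1 3 2 4]
After op 4 (in_shuffle): [3 0 2 5 4 1]

Answer: 3 0 2 5 4 1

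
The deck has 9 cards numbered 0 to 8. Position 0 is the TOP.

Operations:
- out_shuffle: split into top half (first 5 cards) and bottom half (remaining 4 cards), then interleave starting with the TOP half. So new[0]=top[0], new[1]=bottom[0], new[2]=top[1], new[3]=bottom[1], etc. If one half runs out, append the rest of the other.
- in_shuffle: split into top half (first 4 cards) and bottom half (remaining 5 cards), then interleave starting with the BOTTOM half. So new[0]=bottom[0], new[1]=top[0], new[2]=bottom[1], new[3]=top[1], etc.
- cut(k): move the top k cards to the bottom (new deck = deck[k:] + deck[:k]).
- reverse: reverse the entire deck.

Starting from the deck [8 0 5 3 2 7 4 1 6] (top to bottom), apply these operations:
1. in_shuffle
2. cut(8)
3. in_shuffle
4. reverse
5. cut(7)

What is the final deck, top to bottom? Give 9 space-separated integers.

Answer: 6 0 3 7 1 8 5 2 4

Derivation:
After op 1 (in_shuffle): [2 8 7 0 4 5 1 3 6]
After op 2 (cut(8)): [6 2 8 7 0 4 5 1 3]
After op 3 (in_shuffle): [0 6 4 2 5 8 1 7 3]
After op 4 (reverse): [3 7 1 8 5 2 4 6 0]
After op 5 (cut(7)): [6 0 3 7 1 8 5 2 4]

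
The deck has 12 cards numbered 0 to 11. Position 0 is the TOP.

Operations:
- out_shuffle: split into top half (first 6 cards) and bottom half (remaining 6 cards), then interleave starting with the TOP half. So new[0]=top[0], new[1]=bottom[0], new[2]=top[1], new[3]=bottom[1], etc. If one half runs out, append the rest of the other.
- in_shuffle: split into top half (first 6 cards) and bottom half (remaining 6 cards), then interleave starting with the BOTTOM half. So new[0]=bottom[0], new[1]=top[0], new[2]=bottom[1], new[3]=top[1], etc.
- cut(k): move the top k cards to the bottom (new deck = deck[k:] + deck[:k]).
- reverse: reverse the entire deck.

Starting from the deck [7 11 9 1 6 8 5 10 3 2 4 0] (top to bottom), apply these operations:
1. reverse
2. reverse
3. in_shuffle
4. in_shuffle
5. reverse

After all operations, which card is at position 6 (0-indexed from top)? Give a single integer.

Answer: 10

Derivation:
After op 1 (reverse): [0 4 2 3 10 5 8 6 1 9 11 7]
After op 2 (reverse): [7 11 9 1 6 8 5 10 3 2 4 0]
After op 3 (in_shuffle): [5 7 10 11 3 9 2 1 4 6 0 8]
After op 4 (in_shuffle): [2 5 1 7 4 10 6 11 0 3 8 9]
After op 5 (reverse): [9 8 3 0 11 6 10 4 7 1 5 2]
Position 6: card 10.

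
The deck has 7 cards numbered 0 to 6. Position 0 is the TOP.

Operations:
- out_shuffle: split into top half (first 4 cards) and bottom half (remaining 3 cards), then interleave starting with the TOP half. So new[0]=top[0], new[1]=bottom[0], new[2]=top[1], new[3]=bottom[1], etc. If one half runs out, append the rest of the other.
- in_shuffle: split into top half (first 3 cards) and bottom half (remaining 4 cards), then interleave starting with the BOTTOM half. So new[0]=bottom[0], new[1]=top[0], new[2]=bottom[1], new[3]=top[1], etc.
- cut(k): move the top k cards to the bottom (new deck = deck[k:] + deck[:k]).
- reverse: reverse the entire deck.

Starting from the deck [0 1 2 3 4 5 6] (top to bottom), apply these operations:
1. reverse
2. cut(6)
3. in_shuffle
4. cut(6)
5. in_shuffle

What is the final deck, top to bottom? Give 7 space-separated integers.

Answer: 3 1 6 4 2 0 5

Derivation:
After op 1 (reverse): [6 5 4 3 2 1 0]
After op 2 (cut(6)): [0 6 5 4 3 2 1]
After op 3 (in_shuffle): [4 0 3 6 2 5 1]
After op 4 (cut(6)): [1 4 0 3 6 2 5]
After op 5 (in_shuffle): [3 1 6 4 2 0 5]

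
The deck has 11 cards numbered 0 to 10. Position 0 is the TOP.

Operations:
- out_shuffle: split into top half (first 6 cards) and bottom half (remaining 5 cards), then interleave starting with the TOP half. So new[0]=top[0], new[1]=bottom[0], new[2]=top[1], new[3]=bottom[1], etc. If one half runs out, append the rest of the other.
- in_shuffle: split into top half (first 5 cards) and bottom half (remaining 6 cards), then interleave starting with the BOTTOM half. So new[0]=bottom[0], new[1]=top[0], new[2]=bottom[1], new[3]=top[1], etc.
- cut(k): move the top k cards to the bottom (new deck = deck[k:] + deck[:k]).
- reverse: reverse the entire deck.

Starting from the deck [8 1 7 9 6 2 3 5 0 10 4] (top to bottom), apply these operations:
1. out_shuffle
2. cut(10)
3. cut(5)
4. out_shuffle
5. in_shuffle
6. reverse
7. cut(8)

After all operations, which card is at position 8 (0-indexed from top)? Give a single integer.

After op 1 (out_shuffle): [8 3 1 5 7 0 9 10 6 4 2]
After op 2 (cut(10)): [2 8 3 1 5 7 0 9 10 6 4]
After op 3 (cut(5)): [7 0 9 10 6 4 2 8 3 1 5]
After op 4 (out_shuffle): [7 2 0 8 9 3 10 1 6 5 4]
After op 5 (in_shuffle): [3 7 10 2 1 0 6 8 5 9 4]
After op 6 (reverse): [4 9 5 8 6 0 1 2 10 7 3]
After op 7 (cut(8)): [10 7 3 4 9 5 8 6 0 1 2]
Position 8: card 0.

Answer: 0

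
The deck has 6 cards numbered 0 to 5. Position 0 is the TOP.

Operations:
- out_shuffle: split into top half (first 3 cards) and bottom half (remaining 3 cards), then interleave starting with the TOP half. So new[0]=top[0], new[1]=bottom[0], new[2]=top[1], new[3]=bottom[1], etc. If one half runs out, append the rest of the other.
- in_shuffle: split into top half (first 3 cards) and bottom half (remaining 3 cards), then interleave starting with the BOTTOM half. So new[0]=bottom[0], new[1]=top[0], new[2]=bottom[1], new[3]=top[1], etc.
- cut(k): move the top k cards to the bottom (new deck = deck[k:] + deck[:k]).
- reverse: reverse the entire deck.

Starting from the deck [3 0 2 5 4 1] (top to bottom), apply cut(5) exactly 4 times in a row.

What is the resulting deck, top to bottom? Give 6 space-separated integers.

After op 1 (cut(5)): [1 3 0 2 5 4]
After op 2 (cut(5)): [4 1 3 0 2 5]
After op 3 (cut(5)): [5 4 1 3 0 2]
After op 4 (cut(5)): [2 5 4 1 3 0]

Answer: 2 5 4 1 3 0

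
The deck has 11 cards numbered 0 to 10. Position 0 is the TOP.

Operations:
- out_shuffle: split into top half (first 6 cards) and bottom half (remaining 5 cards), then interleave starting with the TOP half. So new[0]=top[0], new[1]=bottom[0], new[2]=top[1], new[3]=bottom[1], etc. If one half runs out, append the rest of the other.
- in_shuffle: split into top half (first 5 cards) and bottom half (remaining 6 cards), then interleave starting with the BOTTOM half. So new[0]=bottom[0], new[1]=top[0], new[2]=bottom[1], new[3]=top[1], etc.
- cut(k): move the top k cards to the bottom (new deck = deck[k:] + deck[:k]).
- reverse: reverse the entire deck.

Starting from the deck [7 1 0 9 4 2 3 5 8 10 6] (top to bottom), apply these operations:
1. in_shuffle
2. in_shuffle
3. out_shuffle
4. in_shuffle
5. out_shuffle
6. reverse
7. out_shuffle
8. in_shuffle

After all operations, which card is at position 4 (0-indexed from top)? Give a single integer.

After op 1 (in_shuffle): [2 7 3 1 5 0 8 9 10 4 6]
After op 2 (in_shuffle): [0 2 8 7 9 3 10 1 4 5 6]
After op 3 (out_shuffle): [0 10 2 1 8 4 7 5 9 6 3]
After op 4 (in_shuffle): [4 0 7 10 5 2 9 1 6 8 3]
After op 5 (out_shuffle): [4 9 0 1 7 6 10 8 5 3 2]
After op 6 (reverse): [2 3 5 8 10 6 7 1 0 9 4]
After op 7 (out_shuffle): [2 7 3 1 5 0 8 9 10 4 6]
After op 8 (in_shuffle): [0 2 8 7 9 3 10 1 4 5 6]
Position 4: card 9.

Answer: 9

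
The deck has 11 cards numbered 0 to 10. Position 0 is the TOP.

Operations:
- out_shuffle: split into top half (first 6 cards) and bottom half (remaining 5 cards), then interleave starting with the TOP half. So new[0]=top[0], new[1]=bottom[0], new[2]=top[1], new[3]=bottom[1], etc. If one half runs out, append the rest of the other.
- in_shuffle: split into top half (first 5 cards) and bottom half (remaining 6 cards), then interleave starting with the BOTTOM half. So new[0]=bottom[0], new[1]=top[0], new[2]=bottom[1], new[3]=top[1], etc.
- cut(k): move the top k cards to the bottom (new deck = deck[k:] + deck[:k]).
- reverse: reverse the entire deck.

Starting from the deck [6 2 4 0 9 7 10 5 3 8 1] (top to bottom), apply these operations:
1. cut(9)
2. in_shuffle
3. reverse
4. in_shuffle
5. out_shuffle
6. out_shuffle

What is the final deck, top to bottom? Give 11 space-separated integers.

After op 1 (cut(9)): [8 1 6 2 4 0 9 7 10 5 3]
After op 2 (in_shuffle): [0 8 9 1 7 6 10 2 5 4 3]
After op 3 (reverse): [3 4 5 2 10 6 7 1 9 8 0]
After op 4 (in_shuffle): [6 3 7 4 1 5 9 2 8 10 0]
After op 5 (out_shuffle): [6 9 3 2 7 8 4 10 1 0 5]
After op 6 (out_shuffle): [6 4 9 10 3 1 2 0 7 5 8]

Answer: 6 4 9 10 3 1 2 0 7 5 8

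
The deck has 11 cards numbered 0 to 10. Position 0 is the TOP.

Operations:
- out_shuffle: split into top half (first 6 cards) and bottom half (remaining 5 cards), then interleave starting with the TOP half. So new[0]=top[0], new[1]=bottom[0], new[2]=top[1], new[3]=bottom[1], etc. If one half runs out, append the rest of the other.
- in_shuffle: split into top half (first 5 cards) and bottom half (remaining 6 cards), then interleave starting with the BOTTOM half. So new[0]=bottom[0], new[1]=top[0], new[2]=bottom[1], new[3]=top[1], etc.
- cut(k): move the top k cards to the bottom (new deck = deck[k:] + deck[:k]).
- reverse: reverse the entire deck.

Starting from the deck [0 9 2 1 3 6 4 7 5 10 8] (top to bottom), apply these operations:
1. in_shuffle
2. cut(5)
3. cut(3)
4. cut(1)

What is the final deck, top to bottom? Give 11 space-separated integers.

After op 1 (in_shuffle): [6 0 4 9 7 2 5 1 10 3 8]
After op 2 (cut(5)): [2 5 1 10 3 8 6 0 4 9 7]
After op 3 (cut(3)): [10 3 8 6 0 4 9 7 2 5 1]
After op 4 (cut(1)): [3 8 6 0 4 9 7 2 5 1 10]

Answer: 3 8 6 0 4 9 7 2 5 1 10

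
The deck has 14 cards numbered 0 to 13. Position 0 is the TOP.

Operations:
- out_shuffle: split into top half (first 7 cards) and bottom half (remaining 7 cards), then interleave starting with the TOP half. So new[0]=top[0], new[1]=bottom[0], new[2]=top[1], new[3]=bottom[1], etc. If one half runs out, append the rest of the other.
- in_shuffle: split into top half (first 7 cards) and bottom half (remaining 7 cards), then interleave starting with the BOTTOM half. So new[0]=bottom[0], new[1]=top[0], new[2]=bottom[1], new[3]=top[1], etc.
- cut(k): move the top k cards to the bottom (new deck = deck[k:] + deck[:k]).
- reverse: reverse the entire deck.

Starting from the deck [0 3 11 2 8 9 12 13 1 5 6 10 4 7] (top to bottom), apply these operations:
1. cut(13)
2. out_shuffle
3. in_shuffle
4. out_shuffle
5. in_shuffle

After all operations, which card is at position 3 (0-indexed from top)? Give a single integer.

Answer: 13

Derivation:
After op 1 (cut(13)): [7 0 3 11 2 8 9 12 13 1 5 6 10 4]
After op 2 (out_shuffle): [7 12 0 13 3 1 11 5 2 6 8 10 9 4]
After op 3 (in_shuffle): [5 7 2 12 6 0 8 13 10 3 9 1 4 11]
After op 4 (out_shuffle): [5 13 7 10 2 3 12 9 6 1 0 4 8 11]
After op 5 (in_shuffle): [9 5 6 13 1 7 0 10 4 2 8 3 11 12]
Position 3: card 13.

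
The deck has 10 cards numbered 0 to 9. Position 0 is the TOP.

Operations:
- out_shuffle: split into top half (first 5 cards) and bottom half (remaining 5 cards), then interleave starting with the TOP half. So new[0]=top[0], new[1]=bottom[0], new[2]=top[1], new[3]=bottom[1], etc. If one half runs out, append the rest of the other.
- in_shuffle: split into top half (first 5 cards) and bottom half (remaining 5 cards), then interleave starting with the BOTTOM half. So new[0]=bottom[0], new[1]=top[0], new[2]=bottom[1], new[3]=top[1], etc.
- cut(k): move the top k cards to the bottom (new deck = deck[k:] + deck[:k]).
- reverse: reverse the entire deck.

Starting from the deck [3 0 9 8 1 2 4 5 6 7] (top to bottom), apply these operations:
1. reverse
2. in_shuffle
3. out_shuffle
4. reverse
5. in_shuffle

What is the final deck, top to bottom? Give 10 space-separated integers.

Answer: 8 2 0 9 7 3 5 6 1 4

Derivation:
After op 1 (reverse): [7 6 5 4 2 1 8 9 0 3]
After op 2 (in_shuffle): [1 7 8 6 9 5 0 4 3 2]
After op 3 (out_shuffle): [1 5 7 0 8 4 6 3 9 2]
After op 4 (reverse): [2 9 3 6 4 8 0 7 5 1]
After op 5 (in_shuffle): [8 2 0 9 7 3 5 6 1 4]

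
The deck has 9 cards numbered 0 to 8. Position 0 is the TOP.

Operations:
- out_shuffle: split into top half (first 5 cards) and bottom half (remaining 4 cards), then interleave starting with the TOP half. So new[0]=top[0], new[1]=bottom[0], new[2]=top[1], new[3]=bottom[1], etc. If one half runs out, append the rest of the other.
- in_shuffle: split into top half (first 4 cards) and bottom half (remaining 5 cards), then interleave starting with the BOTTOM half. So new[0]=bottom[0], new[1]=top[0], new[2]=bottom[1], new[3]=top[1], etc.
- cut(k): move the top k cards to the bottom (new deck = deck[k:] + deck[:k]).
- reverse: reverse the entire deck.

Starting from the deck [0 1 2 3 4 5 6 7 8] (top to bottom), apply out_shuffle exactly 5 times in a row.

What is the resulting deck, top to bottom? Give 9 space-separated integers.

After op 1 (out_shuffle): [0 5 1 6 2 7 3 8 4]
After op 2 (out_shuffle): [0 7 5 3 1 8 6 4 2]
After op 3 (out_shuffle): [0 8 7 6 5 4 3 2 1]
After op 4 (out_shuffle): [0 4 8 3 7 2 6 1 5]
After op 5 (out_shuffle): [0 2 4 6 8 1 3 5 7]

Answer: 0 2 4 6 8 1 3 5 7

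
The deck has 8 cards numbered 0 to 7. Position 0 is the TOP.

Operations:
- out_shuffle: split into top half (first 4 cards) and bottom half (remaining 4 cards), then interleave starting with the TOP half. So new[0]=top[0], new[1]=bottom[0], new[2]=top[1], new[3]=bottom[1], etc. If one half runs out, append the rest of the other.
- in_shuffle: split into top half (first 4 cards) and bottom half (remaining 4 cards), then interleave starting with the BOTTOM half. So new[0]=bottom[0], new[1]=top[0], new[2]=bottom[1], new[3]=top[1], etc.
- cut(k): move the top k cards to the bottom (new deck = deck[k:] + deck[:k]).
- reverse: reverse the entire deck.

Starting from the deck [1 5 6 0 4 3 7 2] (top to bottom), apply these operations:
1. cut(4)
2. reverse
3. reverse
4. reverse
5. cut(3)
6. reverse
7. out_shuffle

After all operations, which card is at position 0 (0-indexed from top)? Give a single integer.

After op 1 (cut(4)): [4 3 7 2 1 5 6 0]
After op 2 (reverse): [0 6 5 1 2 7 3 4]
After op 3 (reverse): [4 3 7 2 1 5 6 0]
After op 4 (reverse): [0 6 5 1 2 7 3 4]
After op 5 (cut(3)): [1 2 7 3 4 0 6 5]
After op 6 (reverse): [5 6 0 4 3 7 2 1]
After op 7 (out_shuffle): [5 3 6 7 0 2 4 1]
Position 0: card 5.

Answer: 5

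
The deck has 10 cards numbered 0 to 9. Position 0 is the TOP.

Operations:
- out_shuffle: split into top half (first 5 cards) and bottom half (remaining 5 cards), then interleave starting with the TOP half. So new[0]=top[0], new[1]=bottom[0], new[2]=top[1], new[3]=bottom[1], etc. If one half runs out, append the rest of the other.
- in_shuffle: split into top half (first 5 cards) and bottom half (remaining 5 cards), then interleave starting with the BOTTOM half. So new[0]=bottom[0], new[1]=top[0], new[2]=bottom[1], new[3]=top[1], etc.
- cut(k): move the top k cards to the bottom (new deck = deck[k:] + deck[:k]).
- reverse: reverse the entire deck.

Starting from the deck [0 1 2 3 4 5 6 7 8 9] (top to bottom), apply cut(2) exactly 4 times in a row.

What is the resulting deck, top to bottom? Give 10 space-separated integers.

Answer: 8 9 0 1 2 3 4 5 6 7

Derivation:
After op 1 (cut(2)): [2 3 4 5 6 7 8 9 0 1]
After op 2 (cut(2)): [4 5 6 7 8 9 0 1 2 3]
After op 3 (cut(2)): [6 7 8 9 0 1 2 3 4 5]
After op 4 (cut(2)): [8 9 0 1 2 3 4 5 6 7]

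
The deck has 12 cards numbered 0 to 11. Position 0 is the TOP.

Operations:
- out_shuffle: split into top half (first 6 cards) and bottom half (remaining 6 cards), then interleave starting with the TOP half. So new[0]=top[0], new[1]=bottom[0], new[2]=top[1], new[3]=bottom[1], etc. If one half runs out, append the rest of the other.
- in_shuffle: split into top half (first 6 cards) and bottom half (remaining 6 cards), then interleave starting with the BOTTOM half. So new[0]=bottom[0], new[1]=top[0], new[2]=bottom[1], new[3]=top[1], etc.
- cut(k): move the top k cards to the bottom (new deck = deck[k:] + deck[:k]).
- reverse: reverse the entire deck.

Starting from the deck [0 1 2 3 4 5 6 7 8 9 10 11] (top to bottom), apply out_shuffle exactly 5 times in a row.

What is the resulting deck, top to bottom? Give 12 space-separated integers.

After op 1 (out_shuffle): [0 6 1 7 2 8 3 9 4 10 5 11]
After op 2 (out_shuffle): [0 3 6 9 1 4 7 10 2 5 8 11]
After op 3 (out_shuffle): [0 7 3 10 6 2 9 5 1 8 4 11]
After op 4 (out_shuffle): [0 9 7 5 3 1 10 8 6 4 2 11]
After op 5 (out_shuffle): [0 10 9 8 7 6 5 4 3 2 1 11]

Answer: 0 10 9 8 7 6 5 4 3 2 1 11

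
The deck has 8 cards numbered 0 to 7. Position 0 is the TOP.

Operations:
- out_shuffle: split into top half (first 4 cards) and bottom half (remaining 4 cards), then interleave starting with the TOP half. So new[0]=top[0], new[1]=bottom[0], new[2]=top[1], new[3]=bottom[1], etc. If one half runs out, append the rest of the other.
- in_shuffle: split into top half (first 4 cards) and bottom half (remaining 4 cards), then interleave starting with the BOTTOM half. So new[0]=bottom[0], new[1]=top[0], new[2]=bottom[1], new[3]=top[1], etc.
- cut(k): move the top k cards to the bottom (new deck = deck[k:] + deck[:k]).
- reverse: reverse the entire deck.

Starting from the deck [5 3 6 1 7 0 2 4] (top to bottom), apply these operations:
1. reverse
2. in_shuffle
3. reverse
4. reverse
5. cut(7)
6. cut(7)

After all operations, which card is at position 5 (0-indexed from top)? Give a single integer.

After op 1 (reverse): [4 2 0 7 1 6 3 5]
After op 2 (in_shuffle): [1 4 6 2 3 0 5 7]
After op 3 (reverse): [7 5 0 3 2 6 4 1]
After op 4 (reverse): [1 4 6 2 3 0 5 7]
After op 5 (cut(7)): [7 1 4 6 2 3 0 5]
After op 6 (cut(7)): [5 7 1 4 6 2 3 0]
Position 5: card 2.

Answer: 2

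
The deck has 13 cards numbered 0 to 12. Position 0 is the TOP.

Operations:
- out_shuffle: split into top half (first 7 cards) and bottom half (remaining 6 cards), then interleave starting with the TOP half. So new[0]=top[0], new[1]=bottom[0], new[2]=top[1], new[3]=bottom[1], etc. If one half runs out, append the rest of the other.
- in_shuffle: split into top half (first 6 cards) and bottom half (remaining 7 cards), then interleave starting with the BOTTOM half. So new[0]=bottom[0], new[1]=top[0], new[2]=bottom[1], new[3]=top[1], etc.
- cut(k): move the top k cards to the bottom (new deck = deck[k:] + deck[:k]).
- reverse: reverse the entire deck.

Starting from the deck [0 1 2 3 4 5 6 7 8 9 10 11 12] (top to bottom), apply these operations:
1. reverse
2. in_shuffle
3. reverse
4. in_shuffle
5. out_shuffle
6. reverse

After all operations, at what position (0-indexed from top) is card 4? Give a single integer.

Answer: 4

Derivation:
After op 1 (reverse): [12 11 10 9 8 7 6 5 4 3 2 1 0]
After op 2 (in_shuffle): [6 12 5 11 4 10 3 9 2 8 1 7 0]
After op 3 (reverse): [0 7 1 8 2 9 3 10 4 11 5 12 6]
After op 4 (in_shuffle): [3 0 10 7 4 1 11 8 5 2 12 9 6]
After op 5 (out_shuffle): [3 8 0 5 10 2 7 12 4 9 1 6 11]
After op 6 (reverse): [11 6 1 9 4 12 7 2 10 5 0 8 3]
Card 4 is at position 4.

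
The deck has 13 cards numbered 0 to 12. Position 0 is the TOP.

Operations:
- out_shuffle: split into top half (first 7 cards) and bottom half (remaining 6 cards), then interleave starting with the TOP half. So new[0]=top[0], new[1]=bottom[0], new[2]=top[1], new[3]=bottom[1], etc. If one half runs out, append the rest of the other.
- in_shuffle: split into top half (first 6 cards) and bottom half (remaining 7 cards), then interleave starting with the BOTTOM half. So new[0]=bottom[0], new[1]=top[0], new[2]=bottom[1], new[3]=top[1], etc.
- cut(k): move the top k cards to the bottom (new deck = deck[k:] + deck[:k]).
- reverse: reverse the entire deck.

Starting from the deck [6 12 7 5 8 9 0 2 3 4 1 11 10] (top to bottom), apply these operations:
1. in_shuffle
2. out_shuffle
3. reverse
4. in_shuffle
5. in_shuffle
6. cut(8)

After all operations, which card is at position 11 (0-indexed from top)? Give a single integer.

Answer: 3

Derivation:
After op 1 (in_shuffle): [0 6 2 12 3 7 4 5 1 8 11 9 10]
After op 2 (out_shuffle): [0 5 6 1 2 8 12 11 3 9 7 10 4]
After op 3 (reverse): [4 10 7 9 3 11 12 8 2 1 6 5 0]
After op 4 (in_shuffle): [12 4 8 10 2 7 1 9 6 3 5 11 0]
After op 5 (in_shuffle): [1 12 9 4 6 8 3 10 5 2 11 7 0]
After op 6 (cut(8)): [5 2 11 7 0 1 12 9 4 6 8 3 10]
Position 11: card 3.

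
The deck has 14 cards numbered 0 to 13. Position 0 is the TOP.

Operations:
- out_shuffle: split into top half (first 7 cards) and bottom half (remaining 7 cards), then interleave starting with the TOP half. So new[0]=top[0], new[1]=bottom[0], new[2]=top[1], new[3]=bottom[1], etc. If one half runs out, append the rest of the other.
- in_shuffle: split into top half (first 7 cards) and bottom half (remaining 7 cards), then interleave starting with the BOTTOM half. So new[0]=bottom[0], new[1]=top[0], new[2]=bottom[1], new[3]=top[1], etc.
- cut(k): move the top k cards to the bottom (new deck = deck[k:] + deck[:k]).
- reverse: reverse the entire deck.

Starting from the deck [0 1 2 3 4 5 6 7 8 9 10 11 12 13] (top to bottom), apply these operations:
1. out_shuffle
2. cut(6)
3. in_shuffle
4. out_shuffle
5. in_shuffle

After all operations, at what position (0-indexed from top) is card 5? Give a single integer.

Answer: 11

Derivation:
After op 1 (out_shuffle): [0 7 1 8 2 9 3 10 4 11 5 12 6 13]
After op 2 (cut(6)): [3 10 4 11 5 12 6 13 0 7 1 8 2 9]
After op 3 (in_shuffle): [13 3 0 10 7 4 1 11 8 5 2 12 9 6]
After op 4 (out_shuffle): [13 11 3 8 0 5 10 2 7 12 4 9 1 6]
After op 5 (in_shuffle): [2 13 7 11 12 3 4 8 9 0 1 5 6 10]
Card 5 is at position 11.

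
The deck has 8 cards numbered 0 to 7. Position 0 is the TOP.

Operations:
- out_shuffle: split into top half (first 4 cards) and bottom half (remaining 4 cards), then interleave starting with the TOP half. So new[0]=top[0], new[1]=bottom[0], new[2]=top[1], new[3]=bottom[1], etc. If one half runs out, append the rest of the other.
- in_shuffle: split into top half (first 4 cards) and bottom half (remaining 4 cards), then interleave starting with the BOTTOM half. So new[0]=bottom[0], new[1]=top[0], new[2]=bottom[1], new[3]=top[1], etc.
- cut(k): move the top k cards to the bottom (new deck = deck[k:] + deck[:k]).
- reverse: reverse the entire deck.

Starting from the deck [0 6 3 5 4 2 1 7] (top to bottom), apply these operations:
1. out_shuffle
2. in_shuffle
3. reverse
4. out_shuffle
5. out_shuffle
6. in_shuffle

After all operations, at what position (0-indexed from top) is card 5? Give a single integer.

After op 1 (out_shuffle): [0 4 6 2 3 1 5 7]
After op 2 (in_shuffle): [3 0 1 4 5 6 7 2]
After op 3 (reverse): [2 7 6 5 4 1 0 3]
After op 4 (out_shuffle): [2 4 7 1 6 0 5 3]
After op 5 (out_shuffle): [2 6 4 0 7 5 1 3]
After op 6 (in_shuffle): [7 2 5 6 1 4 3 0]
Card 5 is at position 2.

Answer: 2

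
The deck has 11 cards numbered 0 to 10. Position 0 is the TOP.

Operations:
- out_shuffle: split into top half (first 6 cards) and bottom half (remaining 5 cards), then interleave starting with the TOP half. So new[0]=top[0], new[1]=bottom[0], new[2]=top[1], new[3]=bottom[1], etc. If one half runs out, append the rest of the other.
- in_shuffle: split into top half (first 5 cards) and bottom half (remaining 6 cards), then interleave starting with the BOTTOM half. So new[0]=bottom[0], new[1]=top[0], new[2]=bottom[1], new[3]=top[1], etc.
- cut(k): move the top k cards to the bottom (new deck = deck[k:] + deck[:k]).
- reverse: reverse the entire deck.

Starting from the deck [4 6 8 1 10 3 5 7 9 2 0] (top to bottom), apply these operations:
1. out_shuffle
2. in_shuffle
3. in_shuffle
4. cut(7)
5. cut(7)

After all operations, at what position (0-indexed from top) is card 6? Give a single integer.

After op 1 (out_shuffle): [4 5 6 7 8 9 1 2 10 0 3]
After op 2 (in_shuffle): [9 4 1 5 2 6 10 7 0 8 3]
After op 3 (in_shuffle): [6 9 10 4 7 1 0 5 8 2 3]
After op 4 (cut(7)): [5 8 2 3 6 9 10 4 7 1 0]
After op 5 (cut(7)): [4 7 1 0 5 8 2 3 6 9 10]
Card 6 is at position 8.

Answer: 8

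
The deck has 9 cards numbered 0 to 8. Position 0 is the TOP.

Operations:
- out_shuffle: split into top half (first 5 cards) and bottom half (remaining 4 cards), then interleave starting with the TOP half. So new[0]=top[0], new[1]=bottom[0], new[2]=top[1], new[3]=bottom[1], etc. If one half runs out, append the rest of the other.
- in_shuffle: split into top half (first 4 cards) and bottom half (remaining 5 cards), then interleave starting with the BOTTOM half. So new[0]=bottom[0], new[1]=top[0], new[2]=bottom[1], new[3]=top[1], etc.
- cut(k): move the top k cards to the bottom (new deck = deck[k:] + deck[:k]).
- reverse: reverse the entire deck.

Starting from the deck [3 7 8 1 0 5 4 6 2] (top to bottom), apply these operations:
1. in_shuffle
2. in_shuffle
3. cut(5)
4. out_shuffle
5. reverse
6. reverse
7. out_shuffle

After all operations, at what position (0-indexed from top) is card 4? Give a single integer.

After op 1 (in_shuffle): [0 3 5 7 4 8 6 1 2]
After op 2 (in_shuffle): [4 0 8 3 6 5 1 7 2]
After op 3 (cut(5)): [5 1 7 2 4 0 8 3 6]
After op 4 (out_shuffle): [5 0 1 8 7 3 2 6 4]
After op 5 (reverse): [4 6 2 3 7 8 1 0 5]
After op 6 (reverse): [5 0 1 8 7 3 2 6 4]
After op 7 (out_shuffle): [5 3 0 2 1 6 8 4 7]
Card 4 is at position 7.

Answer: 7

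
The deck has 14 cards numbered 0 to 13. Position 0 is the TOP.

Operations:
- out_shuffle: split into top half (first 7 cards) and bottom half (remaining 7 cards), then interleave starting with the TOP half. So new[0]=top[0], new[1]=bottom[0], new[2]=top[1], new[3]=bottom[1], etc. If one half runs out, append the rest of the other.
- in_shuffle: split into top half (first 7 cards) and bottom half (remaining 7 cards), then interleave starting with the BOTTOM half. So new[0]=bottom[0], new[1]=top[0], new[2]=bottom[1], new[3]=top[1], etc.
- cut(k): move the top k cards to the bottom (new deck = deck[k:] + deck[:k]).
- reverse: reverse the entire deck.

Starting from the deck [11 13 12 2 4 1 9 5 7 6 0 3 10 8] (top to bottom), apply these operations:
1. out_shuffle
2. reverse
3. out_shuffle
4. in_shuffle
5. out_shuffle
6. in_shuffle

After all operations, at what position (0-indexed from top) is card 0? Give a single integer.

After op 1 (out_shuffle): [11 5 13 7 12 6 2 0 4 3 1 10 9 8]
After op 2 (reverse): [8 9 10 1 3 4 0 2 6 12 7 13 5 11]
After op 3 (out_shuffle): [8 2 9 6 10 12 1 7 3 13 4 5 0 11]
After op 4 (in_shuffle): [7 8 3 2 13 9 4 6 5 10 0 12 11 1]
After op 5 (out_shuffle): [7 6 8 5 3 10 2 0 13 12 9 11 4 1]
After op 6 (in_shuffle): [0 7 13 6 12 8 9 5 11 3 4 10 1 2]
Card 0 is at position 0.

Answer: 0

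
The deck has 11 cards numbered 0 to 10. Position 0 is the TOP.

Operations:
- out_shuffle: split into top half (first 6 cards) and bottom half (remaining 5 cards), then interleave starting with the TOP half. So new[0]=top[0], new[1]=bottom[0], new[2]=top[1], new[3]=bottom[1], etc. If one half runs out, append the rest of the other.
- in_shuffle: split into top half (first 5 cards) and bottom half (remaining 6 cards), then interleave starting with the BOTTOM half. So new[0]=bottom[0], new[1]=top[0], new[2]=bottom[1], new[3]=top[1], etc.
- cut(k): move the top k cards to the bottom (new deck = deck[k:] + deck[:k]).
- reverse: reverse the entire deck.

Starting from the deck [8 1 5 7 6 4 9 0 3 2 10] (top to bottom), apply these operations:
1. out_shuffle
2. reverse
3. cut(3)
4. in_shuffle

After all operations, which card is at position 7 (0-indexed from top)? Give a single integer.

Answer: 5

Derivation:
After op 1 (out_shuffle): [8 9 1 0 5 3 7 2 6 10 4]
After op 2 (reverse): [4 10 6 2 7 3 5 0 1 9 8]
After op 3 (cut(3)): [2 7 3 5 0 1 9 8 4 10 6]
After op 4 (in_shuffle): [1 2 9 7 8 3 4 5 10 0 6]
Position 7: card 5.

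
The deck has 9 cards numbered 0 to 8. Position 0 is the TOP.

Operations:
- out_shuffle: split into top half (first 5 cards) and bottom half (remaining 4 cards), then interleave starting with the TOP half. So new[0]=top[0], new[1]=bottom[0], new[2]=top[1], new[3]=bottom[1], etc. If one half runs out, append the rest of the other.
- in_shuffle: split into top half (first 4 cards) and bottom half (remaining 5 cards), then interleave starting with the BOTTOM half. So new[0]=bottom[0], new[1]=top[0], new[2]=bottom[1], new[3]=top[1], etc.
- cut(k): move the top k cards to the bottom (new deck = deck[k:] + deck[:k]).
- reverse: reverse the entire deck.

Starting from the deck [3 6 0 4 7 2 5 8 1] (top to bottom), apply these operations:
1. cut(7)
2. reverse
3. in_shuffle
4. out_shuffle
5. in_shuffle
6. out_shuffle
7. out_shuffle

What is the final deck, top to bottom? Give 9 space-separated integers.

After op 1 (cut(7)): [8 1 3 6 0 4 7 2 5]
After op 2 (reverse): [5 2 7 4 0 6 3 1 8]
After op 3 (in_shuffle): [0 5 6 2 3 7 1 4 8]
After op 4 (out_shuffle): [0 7 5 1 6 4 2 8 3]
After op 5 (in_shuffle): [6 0 4 7 2 5 8 1 3]
After op 6 (out_shuffle): [6 5 0 8 4 1 7 3 2]
After op 7 (out_shuffle): [6 1 5 7 0 3 8 2 4]

Answer: 6 1 5 7 0 3 8 2 4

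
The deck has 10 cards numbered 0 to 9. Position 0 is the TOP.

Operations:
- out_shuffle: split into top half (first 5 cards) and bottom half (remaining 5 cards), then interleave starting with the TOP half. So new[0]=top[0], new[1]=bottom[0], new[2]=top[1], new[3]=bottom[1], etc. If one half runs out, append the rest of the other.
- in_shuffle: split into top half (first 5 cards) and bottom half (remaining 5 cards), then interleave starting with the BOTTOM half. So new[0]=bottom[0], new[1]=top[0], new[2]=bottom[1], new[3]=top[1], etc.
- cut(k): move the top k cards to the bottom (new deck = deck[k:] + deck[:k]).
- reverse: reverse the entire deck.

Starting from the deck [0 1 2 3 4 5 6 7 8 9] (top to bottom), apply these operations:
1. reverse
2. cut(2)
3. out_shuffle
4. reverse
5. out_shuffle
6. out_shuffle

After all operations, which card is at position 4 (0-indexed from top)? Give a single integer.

Answer: 3

Derivation:
After op 1 (reverse): [9 8 7 6 5 4 3 2 1 0]
After op 2 (cut(2)): [7 6 5 4 3 2 1 0 9 8]
After op 3 (out_shuffle): [7 2 6 1 5 0 4 9 3 8]
After op 4 (reverse): [8 3 9 4 0 5 1 6 2 7]
After op 5 (out_shuffle): [8 5 3 1 9 6 4 2 0 7]
After op 6 (out_shuffle): [8 6 5 4 3 2 1 0 9 7]
Position 4: card 3.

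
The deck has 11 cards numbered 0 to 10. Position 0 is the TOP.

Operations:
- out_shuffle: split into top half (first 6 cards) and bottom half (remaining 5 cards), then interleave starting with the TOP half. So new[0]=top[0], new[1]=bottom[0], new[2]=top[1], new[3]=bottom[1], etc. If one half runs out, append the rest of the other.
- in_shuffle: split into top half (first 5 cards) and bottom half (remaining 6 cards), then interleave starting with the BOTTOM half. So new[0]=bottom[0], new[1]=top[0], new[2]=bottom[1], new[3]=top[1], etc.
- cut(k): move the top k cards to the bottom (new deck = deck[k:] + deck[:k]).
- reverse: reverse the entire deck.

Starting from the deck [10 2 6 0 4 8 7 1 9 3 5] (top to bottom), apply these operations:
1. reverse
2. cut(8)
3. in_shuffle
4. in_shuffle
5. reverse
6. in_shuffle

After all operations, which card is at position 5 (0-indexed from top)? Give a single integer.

Answer: 3

Derivation:
After op 1 (reverse): [5 3 9 1 7 8 4 0 6 2 10]
After op 2 (cut(8)): [6 2 10 5 3 9 1 7 8 4 0]
After op 3 (in_shuffle): [9 6 1 2 7 10 8 5 4 3 0]
After op 4 (in_shuffle): [10 9 8 6 5 1 4 2 3 7 0]
After op 5 (reverse): [0 7 3 2 4 1 5 6 8 9 10]
After op 6 (in_shuffle): [1 0 5 7 6 3 8 2 9 4 10]
Position 5: card 3.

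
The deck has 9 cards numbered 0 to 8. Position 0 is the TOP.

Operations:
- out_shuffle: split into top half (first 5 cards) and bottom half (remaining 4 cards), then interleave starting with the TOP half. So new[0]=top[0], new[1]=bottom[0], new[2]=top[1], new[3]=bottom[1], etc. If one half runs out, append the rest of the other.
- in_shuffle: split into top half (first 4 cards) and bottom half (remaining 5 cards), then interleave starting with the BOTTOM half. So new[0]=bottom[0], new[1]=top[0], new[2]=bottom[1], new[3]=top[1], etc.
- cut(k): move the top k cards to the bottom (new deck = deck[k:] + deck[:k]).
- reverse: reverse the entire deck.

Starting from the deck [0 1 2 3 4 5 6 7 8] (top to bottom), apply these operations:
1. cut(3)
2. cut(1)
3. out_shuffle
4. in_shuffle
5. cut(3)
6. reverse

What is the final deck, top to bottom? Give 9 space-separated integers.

After op 1 (cut(3)): [3 4 5 6 7 8 0 1 2]
After op 2 (cut(1)): [4 5 6 7 8 0 1 2 3]
After op 3 (out_shuffle): [4 0 5 1 6 2 7 3 8]
After op 4 (in_shuffle): [6 4 2 0 7 5 3 1 8]
After op 5 (cut(3)): [0 7 5 3 1 8 6 4 2]
After op 6 (reverse): [2 4 6 8 1 3 5 7 0]

Answer: 2 4 6 8 1 3 5 7 0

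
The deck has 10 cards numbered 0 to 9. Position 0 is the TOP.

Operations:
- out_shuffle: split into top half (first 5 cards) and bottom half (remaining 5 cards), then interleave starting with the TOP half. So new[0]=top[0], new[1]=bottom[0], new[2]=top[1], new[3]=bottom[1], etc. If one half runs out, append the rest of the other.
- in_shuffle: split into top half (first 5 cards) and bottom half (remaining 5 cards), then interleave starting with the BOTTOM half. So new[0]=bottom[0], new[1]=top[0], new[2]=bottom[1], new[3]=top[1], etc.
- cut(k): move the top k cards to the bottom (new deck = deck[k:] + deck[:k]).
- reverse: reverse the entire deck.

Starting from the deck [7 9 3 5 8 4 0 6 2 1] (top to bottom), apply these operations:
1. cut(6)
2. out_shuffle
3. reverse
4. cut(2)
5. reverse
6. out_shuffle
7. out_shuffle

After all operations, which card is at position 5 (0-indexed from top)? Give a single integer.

After op 1 (cut(6)): [0 6 2 1 7 9 3 5 8 4]
After op 2 (out_shuffle): [0 9 6 3 2 5 1 8 7 4]
After op 3 (reverse): [4 7 8 1 5 2 3 6 9 0]
After op 4 (cut(2)): [8 1 5 2 3 6 9 0 4 7]
After op 5 (reverse): [7 4 0 9 6 3 2 5 1 8]
After op 6 (out_shuffle): [7 3 4 2 0 5 9 1 6 8]
After op 7 (out_shuffle): [7 5 3 9 4 1 2 6 0 8]
Position 5: card 1.

Answer: 1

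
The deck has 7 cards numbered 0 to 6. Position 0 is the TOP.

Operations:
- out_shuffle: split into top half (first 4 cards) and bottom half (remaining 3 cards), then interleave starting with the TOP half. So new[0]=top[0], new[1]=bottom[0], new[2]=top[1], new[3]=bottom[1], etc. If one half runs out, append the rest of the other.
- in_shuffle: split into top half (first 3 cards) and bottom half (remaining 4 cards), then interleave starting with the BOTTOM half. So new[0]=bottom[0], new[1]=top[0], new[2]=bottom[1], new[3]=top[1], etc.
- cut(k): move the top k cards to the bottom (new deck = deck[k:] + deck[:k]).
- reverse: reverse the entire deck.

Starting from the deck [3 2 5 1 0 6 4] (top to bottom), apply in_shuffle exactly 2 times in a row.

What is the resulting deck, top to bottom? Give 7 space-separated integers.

Answer: 2 1 6 3 5 0 4

Derivation:
After op 1 (in_shuffle): [1 3 0 2 6 5 4]
After op 2 (in_shuffle): [2 1 6 3 5 0 4]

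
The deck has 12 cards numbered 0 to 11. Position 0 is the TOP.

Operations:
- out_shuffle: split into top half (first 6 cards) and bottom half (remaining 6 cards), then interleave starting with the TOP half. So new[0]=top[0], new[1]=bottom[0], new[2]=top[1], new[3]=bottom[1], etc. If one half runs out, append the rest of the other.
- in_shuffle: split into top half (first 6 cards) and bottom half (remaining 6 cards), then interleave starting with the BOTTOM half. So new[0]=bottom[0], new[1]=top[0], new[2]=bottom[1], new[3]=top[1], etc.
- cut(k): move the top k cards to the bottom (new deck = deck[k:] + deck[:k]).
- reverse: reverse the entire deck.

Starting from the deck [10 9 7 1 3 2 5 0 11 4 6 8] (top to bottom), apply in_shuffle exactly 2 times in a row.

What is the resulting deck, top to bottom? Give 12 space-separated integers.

Answer: 4 5 1 10 6 0 3 9 8 11 2 7

Derivation:
After op 1 (in_shuffle): [5 10 0 9 11 7 4 1 6 3 8 2]
After op 2 (in_shuffle): [4 5 1 10 6 0 3 9 8 11 2 7]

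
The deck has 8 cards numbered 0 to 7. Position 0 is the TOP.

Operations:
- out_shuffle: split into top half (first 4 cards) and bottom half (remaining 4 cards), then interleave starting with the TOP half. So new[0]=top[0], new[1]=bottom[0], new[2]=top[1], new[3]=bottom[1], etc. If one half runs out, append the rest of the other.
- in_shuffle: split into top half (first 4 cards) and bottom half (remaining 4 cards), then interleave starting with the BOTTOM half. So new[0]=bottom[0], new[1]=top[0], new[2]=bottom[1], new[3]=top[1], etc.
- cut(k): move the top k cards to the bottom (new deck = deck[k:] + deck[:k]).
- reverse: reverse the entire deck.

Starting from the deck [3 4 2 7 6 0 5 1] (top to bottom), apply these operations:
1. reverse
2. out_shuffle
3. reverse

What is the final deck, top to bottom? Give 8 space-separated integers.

Answer: 3 6 4 0 2 5 7 1

Derivation:
After op 1 (reverse): [1 5 0 6 7 2 4 3]
After op 2 (out_shuffle): [1 7 5 2 0 4 6 3]
After op 3 (reverse): [3 6 4 0 2 5 7 1]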